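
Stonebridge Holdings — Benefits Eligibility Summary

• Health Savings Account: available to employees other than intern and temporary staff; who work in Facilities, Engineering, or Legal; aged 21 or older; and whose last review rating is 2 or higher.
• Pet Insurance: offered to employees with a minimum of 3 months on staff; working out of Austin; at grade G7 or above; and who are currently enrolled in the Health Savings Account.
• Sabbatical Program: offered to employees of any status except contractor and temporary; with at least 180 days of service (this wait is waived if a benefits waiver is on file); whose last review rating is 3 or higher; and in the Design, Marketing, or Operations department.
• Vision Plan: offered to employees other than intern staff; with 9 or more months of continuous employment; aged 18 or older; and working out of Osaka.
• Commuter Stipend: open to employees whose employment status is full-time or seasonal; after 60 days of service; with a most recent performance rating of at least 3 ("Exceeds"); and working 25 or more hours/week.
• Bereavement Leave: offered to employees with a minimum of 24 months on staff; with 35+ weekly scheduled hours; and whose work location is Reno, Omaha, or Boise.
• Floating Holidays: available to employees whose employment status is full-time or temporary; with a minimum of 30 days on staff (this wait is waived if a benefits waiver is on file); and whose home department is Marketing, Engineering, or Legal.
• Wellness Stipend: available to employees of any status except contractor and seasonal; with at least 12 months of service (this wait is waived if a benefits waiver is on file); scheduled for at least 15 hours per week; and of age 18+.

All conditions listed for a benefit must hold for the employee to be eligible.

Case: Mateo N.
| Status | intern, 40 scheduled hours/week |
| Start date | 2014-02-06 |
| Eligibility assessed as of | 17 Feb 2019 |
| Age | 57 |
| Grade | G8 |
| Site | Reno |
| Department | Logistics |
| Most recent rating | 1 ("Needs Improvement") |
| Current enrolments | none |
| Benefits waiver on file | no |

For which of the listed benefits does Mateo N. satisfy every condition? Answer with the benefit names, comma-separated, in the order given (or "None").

Service from 2014-02-06 to 17 Feb 2019: 1837 days.
Health Savings Account — status intern ✗ (excluded) → not eligible.
Pet Insurance — service 1837 days ≥ 3 months (≈90 days) ✓; site Reno ✗ (not Austin) → not eligible.
Sabbatical Program — status intern ✓ (not excluded); no waiver, service 1837 days ≥ 180 days ✓; rating 1 < 3 ✗ → not eligible.
Vision Plan — status intern ✗ (excluded) → not eligible.
Commuter Stipend — status intern ✗ (requires full-time or seasonal) → not eligible.
Bereavement Leave — service 1837 days ≥ 24 months (≈720 days) ✓; 40 hrs/wk ≥ 35 ✓; site Reno ✓ → eligible.
Floating Holidays — status intern ✗ (requires full-time or temporary) → not eligible.
Wellness Stipend — status intern ✓ (not excluded); no waiver, service 1837 days ≥ 12 months (≈360 days) ✓; 40 hrs/wk ≥ 15 ✓; age 57 ≥ 18 ✓ → eligible.

Bereavement Leave, Wellness Stipend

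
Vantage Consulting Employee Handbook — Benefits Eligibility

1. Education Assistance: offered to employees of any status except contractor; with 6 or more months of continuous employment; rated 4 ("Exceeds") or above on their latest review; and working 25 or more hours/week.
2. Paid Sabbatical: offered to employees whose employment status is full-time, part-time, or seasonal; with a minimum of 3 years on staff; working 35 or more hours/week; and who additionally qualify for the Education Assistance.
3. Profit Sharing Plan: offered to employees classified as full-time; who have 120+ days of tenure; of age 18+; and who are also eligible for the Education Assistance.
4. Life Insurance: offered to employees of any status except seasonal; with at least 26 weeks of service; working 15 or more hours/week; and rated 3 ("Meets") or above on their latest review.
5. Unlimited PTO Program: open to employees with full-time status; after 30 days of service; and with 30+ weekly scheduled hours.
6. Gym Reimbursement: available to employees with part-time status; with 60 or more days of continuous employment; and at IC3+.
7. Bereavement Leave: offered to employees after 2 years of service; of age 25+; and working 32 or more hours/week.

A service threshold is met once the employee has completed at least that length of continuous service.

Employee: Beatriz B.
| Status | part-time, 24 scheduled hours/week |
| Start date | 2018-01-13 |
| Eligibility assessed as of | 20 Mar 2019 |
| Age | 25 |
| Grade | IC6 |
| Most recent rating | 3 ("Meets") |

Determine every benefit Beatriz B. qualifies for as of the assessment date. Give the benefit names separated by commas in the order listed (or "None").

Service from 2018-01-13 to 20 Mar 2019: 431 days.
Education Assistance — status part-time ✓ (not excluded); service 431 days ≥ 6 months (≈180 days) ✓; rating 3 < 4 ✗ → not eligible.
Paid Sabbatical — status part-time ✓; service 431 days < 3 years (≈1095 days) ✗ → not eligible.
Profit Sharing Plan — status part-time ✗ (requires full-time) → not eligible.
Life Insurance — status part-time ✓ (not excluded); service 431 days ≥ 26 weeks (≈182 days) ✓; 24 hrs/wk ≥ 15 ✓; rating 3 ≥ 3 ✓ → eligible.
Unlimited PTO Program — status part-time ✗ (requires full-time) → not eligible.
Gym Reimbursement — status part-time ✓; service 431 days ≥ 60 days ✓; grade IC6 ≥ IC3 ✓ → eligible.
Bereavement Leave — service 431 days < 2 years (≈730 days) ✗ → not eligible.

Life Insurance, Gym Reimbursement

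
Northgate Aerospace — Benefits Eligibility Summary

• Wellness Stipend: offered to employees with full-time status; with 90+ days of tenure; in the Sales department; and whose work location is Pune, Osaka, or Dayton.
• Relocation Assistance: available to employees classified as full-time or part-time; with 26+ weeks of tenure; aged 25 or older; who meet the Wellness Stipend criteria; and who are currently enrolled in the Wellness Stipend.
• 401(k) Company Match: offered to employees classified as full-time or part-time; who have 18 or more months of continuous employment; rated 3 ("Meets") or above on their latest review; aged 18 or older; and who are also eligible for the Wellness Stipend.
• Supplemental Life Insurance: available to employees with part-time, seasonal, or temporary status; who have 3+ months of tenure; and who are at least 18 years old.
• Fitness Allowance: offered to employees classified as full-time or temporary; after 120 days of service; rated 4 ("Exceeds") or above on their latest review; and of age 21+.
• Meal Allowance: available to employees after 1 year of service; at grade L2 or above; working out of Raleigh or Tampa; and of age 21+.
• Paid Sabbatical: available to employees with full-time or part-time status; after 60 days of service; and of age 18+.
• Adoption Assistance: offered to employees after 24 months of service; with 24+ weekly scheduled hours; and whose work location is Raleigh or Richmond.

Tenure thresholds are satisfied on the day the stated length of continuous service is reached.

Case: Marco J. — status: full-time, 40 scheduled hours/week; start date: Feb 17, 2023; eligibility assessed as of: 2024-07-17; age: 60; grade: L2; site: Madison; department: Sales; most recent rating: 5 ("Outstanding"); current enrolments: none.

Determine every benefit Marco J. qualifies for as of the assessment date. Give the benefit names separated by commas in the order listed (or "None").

Service from Feb 17, 2023 to 2024-07-17: 516 days.
Wellness Stipend — status full-time ✓; service 516 days ≥ 90 days ✓; dept Sales ✓; site Madison ✗ (not Pune, Osaka, or Dayton) → not eligible.
Relocation Assistance — status full-time ✓; service 516 days ≥ 26 weeks (≈182 days) ✓; age 60 ≥ 25 ✓; not eligible for Wellness Stipend ✗ → not eligible.
401(k) Company Match — status full-time ✓; service 516 days < 18 months (≈540 days) ✗ → not eligible.
Supplemental Life Insurance — status full-time ✗ (requires part-time, seasonal, or temporary) → not eligible.
Fitness Allowance — status full-time ✓; service 516 days ≥ 120 days ✓; rating 5 ≥ 4 ✓; age 60 ≥ 21 ✓ → eligible.
Meal Allowance — service 516 days ≥ 1 year (≈365 days) ✓; grade L2 ≥ L2 ✓; site Madison ✗ (not Raleigh or Tampa) → not eligible.
Paid Sabbatical — status full-time ✓; service 516 days ≥ 60 days ✓; age 60 ≥ 18 ✓ → eligible.
Adoption Assistance — service 516 days < 24 months (≈720 days) ✗ → not eligible.

Fitness Allowance, Paid Sabbatical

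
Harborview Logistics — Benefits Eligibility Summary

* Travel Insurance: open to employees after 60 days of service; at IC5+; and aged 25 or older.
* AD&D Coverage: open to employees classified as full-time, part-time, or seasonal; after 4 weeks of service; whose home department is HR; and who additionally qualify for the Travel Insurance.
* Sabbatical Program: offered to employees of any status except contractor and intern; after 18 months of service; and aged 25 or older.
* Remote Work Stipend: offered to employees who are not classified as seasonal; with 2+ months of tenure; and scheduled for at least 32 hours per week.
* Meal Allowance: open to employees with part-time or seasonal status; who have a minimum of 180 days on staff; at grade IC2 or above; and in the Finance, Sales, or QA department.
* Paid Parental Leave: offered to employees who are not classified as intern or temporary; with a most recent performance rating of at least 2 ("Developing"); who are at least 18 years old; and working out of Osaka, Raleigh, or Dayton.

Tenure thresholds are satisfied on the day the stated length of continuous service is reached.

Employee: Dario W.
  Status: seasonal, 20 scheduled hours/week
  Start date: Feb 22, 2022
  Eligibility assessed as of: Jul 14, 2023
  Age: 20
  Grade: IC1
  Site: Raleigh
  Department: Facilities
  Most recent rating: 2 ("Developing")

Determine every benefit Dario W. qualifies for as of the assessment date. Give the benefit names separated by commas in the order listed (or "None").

Paid Parental Leave

Service from Feb 22, 2022 to Jul 14, 2023: 507 days.
Travel Insurance — service 507 days ≥ 60 days ✓; grade IC1 < IC5 ✗ → not eligible.
AD&D Coverage — status seasonal ✓; service 507 days ≥ 4 weeks (≈28 days) ✓; dept Facilities ✗ → not eligible.
Sabbatical Program — status seasonal ✓ (not excluded); service 507 days < 18 months (≈540 days) ✗ → not eligible.
Remote Work Stipend — status seasonal ✗ (excluded) → not eligible.
Meal Allowance — status seasonal ✓; service 507 days ≥ 180 days ✓; grade IC1 < IC2 ✗ → not eligible.
Paid Parental Leave — status seasonal ✓ (not excluded); rating 2 ≥ 2 ✓; age 20 ≥ 18 ✓; site Raleigh ✓ → eligible.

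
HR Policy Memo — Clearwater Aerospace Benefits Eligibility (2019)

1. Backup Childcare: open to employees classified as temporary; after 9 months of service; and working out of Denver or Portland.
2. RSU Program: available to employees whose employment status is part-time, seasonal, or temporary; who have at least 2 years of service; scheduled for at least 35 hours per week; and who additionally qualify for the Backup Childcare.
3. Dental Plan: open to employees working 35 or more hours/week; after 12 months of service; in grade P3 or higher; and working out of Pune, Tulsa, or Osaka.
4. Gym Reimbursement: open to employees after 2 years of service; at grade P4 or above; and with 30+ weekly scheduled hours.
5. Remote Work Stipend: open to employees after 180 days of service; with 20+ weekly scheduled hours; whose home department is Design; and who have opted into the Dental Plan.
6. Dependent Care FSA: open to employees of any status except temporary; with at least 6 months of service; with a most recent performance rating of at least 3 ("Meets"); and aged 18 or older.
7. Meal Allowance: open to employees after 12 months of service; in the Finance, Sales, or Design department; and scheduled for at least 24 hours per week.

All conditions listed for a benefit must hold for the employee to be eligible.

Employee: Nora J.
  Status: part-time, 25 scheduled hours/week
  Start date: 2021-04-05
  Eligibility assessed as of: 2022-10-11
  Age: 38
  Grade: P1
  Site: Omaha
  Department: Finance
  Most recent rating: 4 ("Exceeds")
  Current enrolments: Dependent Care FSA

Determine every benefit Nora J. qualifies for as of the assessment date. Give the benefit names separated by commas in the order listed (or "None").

Service from 2021-04-05 to 2022-10-11: 554 days.
Backup Childcare — status part-time ✗ (requires temporary) → not eligible.
RSU Program — status part-time ✓; service 554 days < 2 years (≈730 days) ✗ → not eligible.
Dental Plan — 25 hrs/wk < 35 ✗ → not eligible.
Gym Reimbursement — service 554 days < 2 years (≈730 days) ✗ → not eligible.
Remote Work Stipend — service 554 days ≥ 180 days ✓; 25 hrs/wk ≥ 20 ✓; dept Finance ✗ → not eligible.
Dependent Care FSA — status part-time ✓ (not excluded); service 554 days ≥ 6 months (≈180 days) ✓; rating 4 ≥ 3 ✓; age 38 ≥ 18 ✓ → eligible.
Meal Allowance — service 554 days ≥ 12 months (≈360 days) ✓; dept Finance ✓; 25 hrs/wk ≥ 24 ✓ → eligible.

Dependent Care FSA, Meal Allowance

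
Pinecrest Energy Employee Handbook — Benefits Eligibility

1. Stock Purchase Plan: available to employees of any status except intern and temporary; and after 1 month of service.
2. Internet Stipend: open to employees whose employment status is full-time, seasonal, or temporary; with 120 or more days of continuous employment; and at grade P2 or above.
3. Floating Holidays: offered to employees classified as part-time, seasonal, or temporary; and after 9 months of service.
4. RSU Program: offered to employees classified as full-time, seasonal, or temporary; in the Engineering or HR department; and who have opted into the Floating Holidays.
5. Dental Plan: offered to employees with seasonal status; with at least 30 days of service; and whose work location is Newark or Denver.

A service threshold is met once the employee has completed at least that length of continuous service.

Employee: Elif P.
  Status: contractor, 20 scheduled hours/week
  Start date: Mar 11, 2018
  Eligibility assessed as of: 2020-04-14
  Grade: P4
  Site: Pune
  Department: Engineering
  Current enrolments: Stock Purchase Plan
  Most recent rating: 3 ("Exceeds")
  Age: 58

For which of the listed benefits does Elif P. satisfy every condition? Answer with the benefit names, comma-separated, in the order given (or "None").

Service from Mar 11, 2018 to 2020-04-14: 765 days.
Stock Purchase Plan — status contractor ✓ (not excluded); service 765 days ≥ 1 month (≈30 days) ✓ → eligible.
Internet Stipend — status contractor ✗ (requires full-time, seasonal, or temporary) → not eligible.
Floating Holidays — status contractor ✗ (requires part-time, seasonal, or temporary) → not eligible.
RSU Program — status contractor ✗ (requires full-time, seasonal, or temporary) → not eligible.
Dental Plan — status contractor ✗ (requires seasonal) → not eligible.

Stock Purchase Plan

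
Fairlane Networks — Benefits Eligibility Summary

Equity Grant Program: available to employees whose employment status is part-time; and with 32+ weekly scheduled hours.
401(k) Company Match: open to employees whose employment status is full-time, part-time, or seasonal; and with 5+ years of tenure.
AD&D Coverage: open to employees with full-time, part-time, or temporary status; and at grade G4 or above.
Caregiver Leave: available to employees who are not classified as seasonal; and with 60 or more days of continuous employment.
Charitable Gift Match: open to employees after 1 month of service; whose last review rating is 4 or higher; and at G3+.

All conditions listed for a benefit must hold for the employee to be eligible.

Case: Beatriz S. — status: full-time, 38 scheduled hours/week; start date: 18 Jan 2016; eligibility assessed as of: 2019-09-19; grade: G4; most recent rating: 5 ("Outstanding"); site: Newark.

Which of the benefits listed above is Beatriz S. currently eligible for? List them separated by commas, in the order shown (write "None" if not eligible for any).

AD&D Coverage, Caregiver Leave, Charitable Gift Match

Service from 18 Jan 2016 to 2019-09-19: 1340 days.
Equity Grant Program — status full-time ✗ (requires part-time) → not eligible.
401(k) Company Match — status full-time ✓; service 1340 days < 5 years (≈1825 days) ✗ → not eligible.
AD&D Coverage — status full-time ✓; grade G4 ≥ G4 ✓ → eligible.
Caregiver Leave — status full-time ✓ (not excluded); service 1340 days ≥ 60 days ✓ → eligible.
Charitable Gift Match — service 1340 days ≥ 1 month (≈30 days) ✓; rating 5 ≥ 4 ✓; grade G4 ≥ G3 ✓ → eligible.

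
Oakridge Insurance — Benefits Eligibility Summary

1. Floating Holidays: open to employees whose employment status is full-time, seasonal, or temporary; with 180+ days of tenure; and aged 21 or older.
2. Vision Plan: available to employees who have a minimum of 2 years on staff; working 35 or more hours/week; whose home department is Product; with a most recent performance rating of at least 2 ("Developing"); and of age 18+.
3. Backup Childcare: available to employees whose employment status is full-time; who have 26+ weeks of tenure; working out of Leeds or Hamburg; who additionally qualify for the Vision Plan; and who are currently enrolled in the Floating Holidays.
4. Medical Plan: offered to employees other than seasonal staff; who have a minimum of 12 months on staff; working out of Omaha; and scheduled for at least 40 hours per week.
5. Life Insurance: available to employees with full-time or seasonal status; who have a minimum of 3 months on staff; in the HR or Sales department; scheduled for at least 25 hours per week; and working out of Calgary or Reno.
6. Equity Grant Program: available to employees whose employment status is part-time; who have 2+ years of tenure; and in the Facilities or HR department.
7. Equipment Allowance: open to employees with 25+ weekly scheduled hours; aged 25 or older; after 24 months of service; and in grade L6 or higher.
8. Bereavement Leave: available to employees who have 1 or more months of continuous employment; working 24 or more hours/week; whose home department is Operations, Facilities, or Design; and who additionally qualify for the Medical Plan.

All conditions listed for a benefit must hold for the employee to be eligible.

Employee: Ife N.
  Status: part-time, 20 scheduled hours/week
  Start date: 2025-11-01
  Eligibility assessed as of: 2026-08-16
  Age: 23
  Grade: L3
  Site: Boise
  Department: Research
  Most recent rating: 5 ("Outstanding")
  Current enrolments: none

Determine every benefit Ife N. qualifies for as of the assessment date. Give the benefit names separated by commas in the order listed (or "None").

Service from 2025-11-01 to 2026-08-16: 288 days.
Floating Holidays — status part-time ✗ (requires full-time, seasonal, or temporary) → not eligible.
Vision Plan — service 288 days < 2 years (≈730 days) ✗ → not eligible.
Backup Childcare — status part-time ✗ (requires full-time) → not eligible.
Medical Plan — status part-time ✓ (not excluded); service 288 days < 12 months (≈360 days) ✗ → not eligible.
Life Insurance — status part-time ✗ (requires full-time or seasonal) → not eligible.
Equity Grant Program — status part-time ✓; service 288 days < 2 years (≈730 days) ✗ → not eligible.
Equipment Allowance — 20 hrs/wk < 25 ✗ → not eligible.
Bereavement Leave — service 288 days ≥ 1 month (≈30 days) ✓; 20 hrs/wk < 24 ✗ → not eligible.

None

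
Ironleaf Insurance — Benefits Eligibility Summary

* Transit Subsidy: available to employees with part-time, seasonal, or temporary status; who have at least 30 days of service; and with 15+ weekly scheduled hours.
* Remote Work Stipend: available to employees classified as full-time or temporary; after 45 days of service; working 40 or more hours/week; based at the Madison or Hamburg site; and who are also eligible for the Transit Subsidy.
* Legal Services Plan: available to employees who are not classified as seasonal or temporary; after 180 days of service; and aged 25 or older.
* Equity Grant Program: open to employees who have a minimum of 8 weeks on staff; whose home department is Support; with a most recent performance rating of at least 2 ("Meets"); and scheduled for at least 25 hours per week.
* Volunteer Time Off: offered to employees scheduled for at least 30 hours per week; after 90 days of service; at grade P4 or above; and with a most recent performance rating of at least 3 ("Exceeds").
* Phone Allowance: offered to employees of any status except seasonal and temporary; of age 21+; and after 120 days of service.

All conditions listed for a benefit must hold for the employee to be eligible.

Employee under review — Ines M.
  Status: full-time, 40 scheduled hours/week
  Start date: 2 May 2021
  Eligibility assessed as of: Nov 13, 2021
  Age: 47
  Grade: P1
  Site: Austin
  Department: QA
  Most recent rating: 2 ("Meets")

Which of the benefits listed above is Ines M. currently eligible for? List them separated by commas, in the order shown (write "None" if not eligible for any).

Legal Services Plan, Phone Allowance

Service from 2 May 2021 to Nov 13, 2021: 195 days.
Transit Subsidy — status full-time ✗ (requires part-time, seasonal, or temporary) → not eligible.
Remote Work Stipend — status full-time ✓; service 195 days ≥ 45 days ✓; 40 hrs/wk ≥ 40 ✓; site Austin ✗ (not Madison or Hamburg) → not eligible.
Legal Services Plan — status full-time ✓ (not excluded); service 195 days ≥ 180 days ✓; age 47 ≥ 25 ✓ → eligible.
Equity Grant Program — service 195 days ≥ 8 weeks (≈56 days) ✓; dept QA ✗ → not eligible.
Volunteer Time Off — 40 hrs/wk ≥ 30 ✓; service 195 days ≥ 90 days ✓; grade P1 < P4 ✗ → not eligible.
Phone Allowance — status full-time ✓ (not excluded); age 47 ≥ 21 ✓; service 195 days ≥ 120 days ✓ → eligible.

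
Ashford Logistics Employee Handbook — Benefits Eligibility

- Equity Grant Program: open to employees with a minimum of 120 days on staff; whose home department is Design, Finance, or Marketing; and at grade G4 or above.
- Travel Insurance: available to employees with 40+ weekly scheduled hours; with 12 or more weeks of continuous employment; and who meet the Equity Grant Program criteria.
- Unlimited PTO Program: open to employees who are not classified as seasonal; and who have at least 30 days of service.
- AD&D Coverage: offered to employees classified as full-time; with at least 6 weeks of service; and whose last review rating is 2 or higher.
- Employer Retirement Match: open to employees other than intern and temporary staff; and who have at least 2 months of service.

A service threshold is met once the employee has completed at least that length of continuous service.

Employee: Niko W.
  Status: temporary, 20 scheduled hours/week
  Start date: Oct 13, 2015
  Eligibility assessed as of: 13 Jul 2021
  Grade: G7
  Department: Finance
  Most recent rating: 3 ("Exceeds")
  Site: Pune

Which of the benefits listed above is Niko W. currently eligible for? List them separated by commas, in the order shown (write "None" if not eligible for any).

Service from Oct 13, 2015 to 13 Jul 2021: 2100 days.
Equity Grant Program — service 2100 days ≥ 120 days ✓; dept Finance ✓; grade G7 ≥ G4 ✓ → eligible.
Travel Insurance — 20 hrs/wk < 40 ✗ → not eligible.
Unlimited PTO Program — status temporary ✓ (not excluded); service 2100 days ≥ 30 days ✓ → eligible.
AD&D Coverage — status temporary ✗ (requires full-time) → not eligible.
Employer Retirement Match — status temporary ✗ (excluded) → not eligible.

Equity Grant Program, Unlimited PTO Program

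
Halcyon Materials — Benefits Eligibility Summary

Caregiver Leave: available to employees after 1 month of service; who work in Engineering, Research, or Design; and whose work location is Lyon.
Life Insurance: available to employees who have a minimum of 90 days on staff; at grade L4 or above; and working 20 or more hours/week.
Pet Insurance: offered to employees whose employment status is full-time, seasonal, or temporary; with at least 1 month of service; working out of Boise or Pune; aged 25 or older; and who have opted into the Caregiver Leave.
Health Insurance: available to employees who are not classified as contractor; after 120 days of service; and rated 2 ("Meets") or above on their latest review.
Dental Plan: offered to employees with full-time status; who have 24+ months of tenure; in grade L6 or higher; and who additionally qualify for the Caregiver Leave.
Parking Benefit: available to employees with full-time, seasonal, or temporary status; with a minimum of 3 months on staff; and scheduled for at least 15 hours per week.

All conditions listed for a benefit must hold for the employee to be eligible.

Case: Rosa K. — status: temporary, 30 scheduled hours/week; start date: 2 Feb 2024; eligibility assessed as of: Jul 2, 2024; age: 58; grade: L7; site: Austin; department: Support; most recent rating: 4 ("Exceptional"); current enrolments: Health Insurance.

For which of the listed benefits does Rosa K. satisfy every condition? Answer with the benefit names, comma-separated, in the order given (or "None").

Service from 2 Feb 2024 to Jul 2, 2024: 151 days.
Caregiver Leave — service 151 days ≥ 1 month (≈30 days) ✓; dept Support ✗ → not eligible.
Life Insurance — service 151 days ≥ 90 days ✓; grade L7 ≥ L4 ✓; 30 hrs/wk ≥ 20 ✓ → eligible.
Pet Insurance — status temporary ✓; service 151 days ≥ 1 month (≈30 days) ✓; site Austin ✗ (not Boise or Pune) → not eligible.
Health Insurance — status temporary ✓ (not excluded); service 151 days ≥ 120 days ✓; rating 4 ≥ 2 ✓ → eligible.
Dental Plan — status temporary ✗ (requires full-time) → not eligible.
Parking Benefit — status temporary ✓; service 151 days ≥ 3 months (≈90 days) ✓; 30 hrs/wk ≥ 15 ✓ → eligible.

Life Insurance, Health Insurance, Parking Benefit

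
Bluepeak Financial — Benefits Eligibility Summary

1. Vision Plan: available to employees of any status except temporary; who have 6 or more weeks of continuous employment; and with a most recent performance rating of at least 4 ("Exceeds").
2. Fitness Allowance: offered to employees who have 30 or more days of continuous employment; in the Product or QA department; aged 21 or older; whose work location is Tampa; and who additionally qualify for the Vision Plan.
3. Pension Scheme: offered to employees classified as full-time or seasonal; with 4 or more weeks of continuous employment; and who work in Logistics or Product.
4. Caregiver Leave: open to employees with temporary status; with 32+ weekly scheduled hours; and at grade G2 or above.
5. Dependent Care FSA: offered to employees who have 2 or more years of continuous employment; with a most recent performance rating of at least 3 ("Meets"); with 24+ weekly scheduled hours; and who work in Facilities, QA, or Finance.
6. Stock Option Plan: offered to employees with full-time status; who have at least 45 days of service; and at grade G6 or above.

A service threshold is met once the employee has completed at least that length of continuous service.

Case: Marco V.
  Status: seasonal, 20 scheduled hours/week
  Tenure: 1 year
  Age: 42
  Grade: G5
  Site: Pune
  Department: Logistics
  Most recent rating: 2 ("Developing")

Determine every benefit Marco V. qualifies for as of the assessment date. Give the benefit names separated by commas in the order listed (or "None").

Vision Plan — status seasonal ✓ (not excluded); service 1 year ≥ 6 weeks (≈42 days) ✓; rating 2 < 4 ✗ → not eligible.
Fitness Allowance — service 1 year ≥ 30 days ✓; dept Logistics ✗ → not eligible.
Pension Scheme — status seasonal ✓; service 1 year ≥ 4 weeks (≈28 days) ✓; dept Logistics ✓ → eligible.
Caregiver Leave — status seasonal ✗ (requires temporary) → not eligible.
Dependent Care FSA — service 1 year < 2 years ✗ → not eligible.
Stock Option Plan — status seasonal ✗ (requires full-time) → not eligible.

Pension Scheme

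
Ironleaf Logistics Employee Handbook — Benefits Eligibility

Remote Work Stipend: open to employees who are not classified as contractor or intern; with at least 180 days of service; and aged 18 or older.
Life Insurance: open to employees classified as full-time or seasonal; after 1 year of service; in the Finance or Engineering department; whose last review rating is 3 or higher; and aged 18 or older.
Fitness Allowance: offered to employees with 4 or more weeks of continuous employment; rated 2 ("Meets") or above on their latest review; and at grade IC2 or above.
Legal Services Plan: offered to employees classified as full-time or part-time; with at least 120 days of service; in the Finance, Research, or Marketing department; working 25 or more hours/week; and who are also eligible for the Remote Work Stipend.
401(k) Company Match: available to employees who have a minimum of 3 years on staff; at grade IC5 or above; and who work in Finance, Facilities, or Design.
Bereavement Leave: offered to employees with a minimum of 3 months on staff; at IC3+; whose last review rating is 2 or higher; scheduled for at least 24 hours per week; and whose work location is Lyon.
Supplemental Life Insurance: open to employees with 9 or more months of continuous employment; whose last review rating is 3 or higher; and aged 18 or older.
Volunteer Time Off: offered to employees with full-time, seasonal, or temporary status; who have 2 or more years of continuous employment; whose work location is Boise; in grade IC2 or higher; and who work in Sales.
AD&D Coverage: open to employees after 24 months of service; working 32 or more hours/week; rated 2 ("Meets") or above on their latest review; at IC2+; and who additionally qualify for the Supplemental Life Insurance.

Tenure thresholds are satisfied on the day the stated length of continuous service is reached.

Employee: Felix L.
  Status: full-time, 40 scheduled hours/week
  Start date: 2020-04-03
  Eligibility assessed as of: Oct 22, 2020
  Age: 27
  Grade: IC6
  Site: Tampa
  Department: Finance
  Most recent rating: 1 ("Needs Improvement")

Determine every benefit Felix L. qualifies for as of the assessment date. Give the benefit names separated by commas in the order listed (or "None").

Service from 2020-04-03 to Oct 22, 2020: 202 days.
Remote Work Stipend — status full-time ✓ (not excluded); service 202 days ≥ 180 days ✓; age 27 ≥ 18 ✓ → eligible.
Life Insurance — status full-time ✓; service 202 days < 1 year (≈365 days) ✗ → not eligible.
Fitness Allowance — service 202 days ≥ 4 weeks (≈28 days) ✓; rating 1 < 2 ✗ → not eligible.
Legal Services Plan — status full-time ✓; service 202 days ≥ 120 days ✓; dept Finance ✓; 40 hrs/wk ≥ 25 ✓; eligible for Remote Work Stipend ✓ → eligible.
401(k) Company Match — service 202 days < 3 years (≈1095 days) ✗ → not eligible.
Bereavement Leave — service 202 days ≥ 3 months (≈90 days) ✓; grade IC6 ≥ IC3 ✓; rating 1 < 2 ✗ → not eligible.
Supplemental Life Insurance — service 202 days < 9 months (≈270 days) ✗ → not eligible.
Volunteer Time Off — status full-time ✓; service 202 days < 2 years (≈730 days) ✗ → not eligible.
AD&D Coverage — service 202 days < 24 months (≈720 days) ✗ → not eligible.

Remote Work Stipend, Legal Services Plan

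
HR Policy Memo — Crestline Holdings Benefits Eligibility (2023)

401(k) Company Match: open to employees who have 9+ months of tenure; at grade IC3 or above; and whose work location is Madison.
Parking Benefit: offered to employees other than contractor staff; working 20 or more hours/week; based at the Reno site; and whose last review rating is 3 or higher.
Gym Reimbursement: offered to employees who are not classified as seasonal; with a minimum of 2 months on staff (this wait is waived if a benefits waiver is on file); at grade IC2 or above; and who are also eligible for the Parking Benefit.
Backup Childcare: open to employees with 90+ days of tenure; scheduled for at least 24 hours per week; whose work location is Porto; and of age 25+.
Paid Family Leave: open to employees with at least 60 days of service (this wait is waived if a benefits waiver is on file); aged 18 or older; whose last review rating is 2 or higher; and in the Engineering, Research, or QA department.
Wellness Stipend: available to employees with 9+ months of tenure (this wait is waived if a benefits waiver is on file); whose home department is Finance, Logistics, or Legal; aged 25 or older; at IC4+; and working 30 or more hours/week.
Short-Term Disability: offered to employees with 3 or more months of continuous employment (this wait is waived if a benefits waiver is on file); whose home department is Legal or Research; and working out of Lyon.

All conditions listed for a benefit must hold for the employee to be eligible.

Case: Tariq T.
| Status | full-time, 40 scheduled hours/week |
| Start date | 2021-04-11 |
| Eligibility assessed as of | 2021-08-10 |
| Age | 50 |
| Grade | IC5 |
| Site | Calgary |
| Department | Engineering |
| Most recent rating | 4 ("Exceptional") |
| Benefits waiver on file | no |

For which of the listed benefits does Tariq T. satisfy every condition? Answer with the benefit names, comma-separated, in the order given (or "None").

Service from 2021-04-11 to 2021-08-10: 121 days.
401(k) Company Match — service 121 days < 9 months (≈270 days) ✗ → not eligible.
Parking Benefit — status full-time ✓ (not excluded); 40 hrs/wk ≥ 20 ✓; site Calgary ✗ (not Reno) → not eligible.
Gym Reimbursement — status full-time ✓ (not excluded); no waiver, service 121 days ≥ 2 months (≈60 days) ✓; grade IC5 ≥ IC2 ✓; not eligible for Parking Benefit ✗ → not eligible.
Backup Childcare — service 121 days ≥ 90 days ✓; 40 hrs/wk ≥ 24 ✓; site Calgary ✗ (not Porto) → not eligible.
Paid Family Leave — no waiver, service 121 days ≥ 60 days ✓; age 50 ≥ 18 ✓; rating 4 ≥ 2 ✓; dept Engineering ✓ → eligible.
Wellness Stipend — no waiver, service 121 days < 9 months (≈270 days) ✗ → not eligible.
Short-Term Disability — no waiver, service 121 days ≥ 3 months (≈90 days) ✓; dept Engineering ✗ → not eligible.

Paid Family Leave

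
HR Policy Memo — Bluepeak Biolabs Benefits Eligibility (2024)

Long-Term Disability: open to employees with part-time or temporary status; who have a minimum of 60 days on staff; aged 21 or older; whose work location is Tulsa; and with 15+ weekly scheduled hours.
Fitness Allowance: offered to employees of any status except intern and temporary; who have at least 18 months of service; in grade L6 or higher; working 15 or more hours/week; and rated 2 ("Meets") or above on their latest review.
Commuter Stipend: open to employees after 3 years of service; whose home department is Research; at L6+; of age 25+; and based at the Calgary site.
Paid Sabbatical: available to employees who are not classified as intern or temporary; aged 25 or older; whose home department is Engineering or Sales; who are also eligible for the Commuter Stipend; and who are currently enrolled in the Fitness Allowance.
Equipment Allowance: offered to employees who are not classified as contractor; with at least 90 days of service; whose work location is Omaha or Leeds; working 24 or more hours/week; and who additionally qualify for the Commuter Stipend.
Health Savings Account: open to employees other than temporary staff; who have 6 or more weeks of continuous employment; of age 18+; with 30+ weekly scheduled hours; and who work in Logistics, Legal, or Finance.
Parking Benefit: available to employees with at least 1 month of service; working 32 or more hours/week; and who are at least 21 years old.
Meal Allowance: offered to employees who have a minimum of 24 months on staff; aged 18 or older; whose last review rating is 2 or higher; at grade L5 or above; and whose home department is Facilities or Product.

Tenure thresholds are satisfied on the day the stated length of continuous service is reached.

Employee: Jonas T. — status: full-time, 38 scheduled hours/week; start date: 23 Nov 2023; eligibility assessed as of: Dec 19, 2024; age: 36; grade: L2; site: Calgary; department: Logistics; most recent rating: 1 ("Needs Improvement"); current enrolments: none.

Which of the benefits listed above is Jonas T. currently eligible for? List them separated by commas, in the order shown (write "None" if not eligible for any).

Service from 23 Nov 2023 to Dec 19, 2024: 392 days.
Long-Term Disability — status full-time ✗ (requires part-time or temporary) → not eligible.
Fitness Allowance — status full-time ✓ (not excluded); service 392 days < 18 months (≈540 days) ✗ → not eligible.
Commuter Stipend — service 392 days < 3 years (≈1095 days) ✗ → not eligible.
Paid Sabbatical — status full-time ✓ (not excluded); age 36 ≥ 25 ✓; dept Logistics ✗ → not eligible.
Equipment Allowance — status full-time ✓ (not excluded); service 392 days ≥ 90 days ✓; site Calgary ✗ (not Omaha or Leeds) → not eligible.
Health Savings Account — status full-time ✓ (not excluded); service 392 days ≥ 6 weeks (≈42 days) ✓; age 36 ≥ 18 ✓; 38 hrs/wk ≥ 30 ✓; dept Logistics ✓ → eligible.
Parking Benefit — service 392 days ≥ 1 month (≈30 days) ✓; 38 hrs/wk ≥ 32 ✓; age 36 ≥ 21 ✓ → eligible.
Meal Allowance — service 392 days < 24 months (≈720 days) ✗ → not eligible.

Health Savings Account, Parking Benefit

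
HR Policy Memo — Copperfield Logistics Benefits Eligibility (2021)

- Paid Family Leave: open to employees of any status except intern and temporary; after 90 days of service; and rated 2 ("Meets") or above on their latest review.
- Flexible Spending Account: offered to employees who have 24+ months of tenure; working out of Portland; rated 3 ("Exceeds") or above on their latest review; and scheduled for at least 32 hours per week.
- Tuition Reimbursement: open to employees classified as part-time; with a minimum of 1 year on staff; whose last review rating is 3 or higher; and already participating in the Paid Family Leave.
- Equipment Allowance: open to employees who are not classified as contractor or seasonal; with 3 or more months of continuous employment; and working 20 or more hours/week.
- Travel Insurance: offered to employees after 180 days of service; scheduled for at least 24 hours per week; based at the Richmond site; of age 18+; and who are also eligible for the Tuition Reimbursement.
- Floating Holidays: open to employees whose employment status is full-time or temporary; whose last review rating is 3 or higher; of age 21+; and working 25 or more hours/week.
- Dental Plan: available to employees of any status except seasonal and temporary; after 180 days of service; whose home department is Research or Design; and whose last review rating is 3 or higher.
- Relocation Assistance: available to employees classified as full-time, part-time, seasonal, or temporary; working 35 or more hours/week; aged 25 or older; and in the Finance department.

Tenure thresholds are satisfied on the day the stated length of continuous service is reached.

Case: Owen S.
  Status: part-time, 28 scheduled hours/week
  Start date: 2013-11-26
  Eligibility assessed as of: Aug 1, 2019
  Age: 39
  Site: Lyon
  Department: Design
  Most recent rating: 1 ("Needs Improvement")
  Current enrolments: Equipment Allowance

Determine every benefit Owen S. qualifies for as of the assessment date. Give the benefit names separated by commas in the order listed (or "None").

Service from 2013-11-26 to Aug 1, 2019: 2074 days.
Paid Family Leave — status part-time ✓ (not excluded); service 2074 days ≥ 90 days ✓; rating 1 < 2 ✗ → not eligible.
Flexible Spending Account — service 2074 days ≥ 24 months (≈720 days) ✓; site Lyon ✗ (not Portland) → not eligible.
Tuition Reimbursement — status part-time ✓; service 2074 days ≥ 1 year (≈365 days) ✓; rating 1 < 3 ✗ → not eligible.
Equipment Allowance — status part-time ✓ (not excluded); service 2074 days ≥ 3 months (≈90 days) ✓; 28 hrs/wk ≥ 20 ✓ → eligible.
Travel Insurance — service 2074 days ≥ 180 days ✓; 28 hrs/wk ≥ 24 ✓; site Lyon ✗ (not Richmond) → not eligible.
Floating Holidays — status part-time ✗ (requires full-time or temporary) → not eligible.
Dental Plan — status part-time ✓ (not excluded); service 2074 days ≥ 180 days ✓; dept Design ✓; rating 1 < 3 ✗ → not eligible.
Relocation Assistance — status part-time ✓; 28 hrs/wk < 35 ✗ → not eligible.

Equipment Allowance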